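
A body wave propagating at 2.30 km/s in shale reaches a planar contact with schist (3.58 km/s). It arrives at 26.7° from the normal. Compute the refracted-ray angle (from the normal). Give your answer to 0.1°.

Snell's law: sin θ₂ = (V₂/V₁)·sin θ₁ = (3.58/2.30)·sin 26.7° = 0.6994.
θ₂ = sin⁻¹(0.6994) = 44.38° (from vertical).

44.4°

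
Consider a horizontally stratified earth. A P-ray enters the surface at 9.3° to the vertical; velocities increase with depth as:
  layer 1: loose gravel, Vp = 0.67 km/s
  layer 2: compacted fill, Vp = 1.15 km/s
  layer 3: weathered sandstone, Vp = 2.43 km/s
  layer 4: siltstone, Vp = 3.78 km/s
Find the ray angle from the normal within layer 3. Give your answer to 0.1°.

35.9°

Snell's law across each interface conserves sin θ / V, so sin θ_3 = V_3·sin θ₁/V₁.
sin θ_3 = 2.43 × sin 9.3° / 0.67 = 0.5861.
θ_3 = arcsin 0.5861 = 35.88°.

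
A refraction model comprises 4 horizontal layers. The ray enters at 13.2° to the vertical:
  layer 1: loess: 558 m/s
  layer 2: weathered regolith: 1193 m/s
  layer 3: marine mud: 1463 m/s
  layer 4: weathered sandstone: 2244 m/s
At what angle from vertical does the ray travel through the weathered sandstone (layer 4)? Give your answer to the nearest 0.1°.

Ray parameter p = sin 13.2° / 558 = 4.0923e-04 s/m.
sin θ_4 = p·V_4 = 4.0923e-04 × 2244 = 0.9183.
θ_4 = arcsin 0.9183 = 66.68°.

66.7°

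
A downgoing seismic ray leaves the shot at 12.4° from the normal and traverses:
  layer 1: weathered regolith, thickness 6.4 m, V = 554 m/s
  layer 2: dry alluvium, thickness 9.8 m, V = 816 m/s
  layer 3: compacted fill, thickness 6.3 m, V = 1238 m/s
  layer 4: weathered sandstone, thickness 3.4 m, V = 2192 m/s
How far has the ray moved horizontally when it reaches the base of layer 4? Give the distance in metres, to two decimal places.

13.60 m

Apply Snell's law at each interface; in layer i the horizontal offset is hᵢ·tan θᵢ.
Layer 1: θ = 12.40°; offset = 6.4·tan 12.40° = 1.4071 m.
Layer 2: sin θ = 816·sin 12.4°/554 = 0.3163, θ = 18.44°; offset = 9.8·tan 18.44° = 3.2674 m.
Layer 3: sin θ = 1238·sin 12.4°/554 = 0.4799, θ = 28.68°; offset = 6.3·tan 28.68° = 3.4458 m.
Layer 4: sin θ = 2192·sin 12.4°/554 = 0.8496, θ = 58.17°; offset = 3.4·tan 58.17° = 5.4777 m.
Σ offsets = 13.5980 m.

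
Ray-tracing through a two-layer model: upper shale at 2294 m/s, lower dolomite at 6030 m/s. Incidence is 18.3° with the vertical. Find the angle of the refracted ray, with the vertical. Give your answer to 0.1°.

sin θ₁/V₁ = sin θ₂/V₂ ⇒ sin θ₂ = 6030·sin 18.3°/2294 = 6030·0.3140/2294 = 0.8254.
θ₂ = arcsin 0.8254 = 55.62° from the normal.

55.6°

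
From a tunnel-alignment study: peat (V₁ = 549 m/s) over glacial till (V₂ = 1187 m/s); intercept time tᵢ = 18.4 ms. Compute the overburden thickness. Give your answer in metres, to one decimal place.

5.7 m

θ_c = arcsin(549/1187) = 27.55°; cos θ_c = 0.8866.
tᵢ = 2h cos θ_c/V₁ ⇒ h = tᵢ·V₁/(2 cos θ_c) = 0.0184·549/(2·0.8866) = 5.70 m.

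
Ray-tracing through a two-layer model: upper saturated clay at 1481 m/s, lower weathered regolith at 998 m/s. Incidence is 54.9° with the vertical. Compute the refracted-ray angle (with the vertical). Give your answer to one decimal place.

Snell's law: sin θ₂ = (V₂/V₁)·sin θ₁ = (998/1481)·sin 54.9° = 0.5513.
θ₂ = sin⁻¹(0.5513) = 33.46° (from vertical).

33.5°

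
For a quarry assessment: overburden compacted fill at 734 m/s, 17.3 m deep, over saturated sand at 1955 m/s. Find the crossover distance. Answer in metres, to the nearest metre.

51 m

θ_c = arcsin(734/1955) = 22.05°, so cos θ_c = 0.9268 and tᵢ = 2h cos θ_c/V₁ = 0.0437 s.
At crossover x/V₁ = x/V₂ + tᵢ ⇒ x = tᵢ/(1/V₁ − 1/V₂) = 0.04369/(1.3624e-03 − 5.1151e-04) = 51.35 m.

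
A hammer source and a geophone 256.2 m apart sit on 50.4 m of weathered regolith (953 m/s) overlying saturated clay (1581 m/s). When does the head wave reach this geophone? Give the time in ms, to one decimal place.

t = x/V₂ + 2h·√(V₂²−V₁²)/(V₁V₂).
√(V₂²−V₁²) = √(1581²−953²) = 1261.5 m/s; delay term = 2·50.4·1261.5/(953·1581) = 0.08440 s.
t = 256.2/1581 + 0.08440 = 0.24644 s.

246.4 ms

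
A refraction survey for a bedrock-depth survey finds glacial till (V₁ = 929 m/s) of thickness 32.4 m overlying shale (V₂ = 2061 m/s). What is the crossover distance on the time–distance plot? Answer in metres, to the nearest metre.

x_cross = 2h·√((V₂+V₁)/(V₂−V₁)).
(V₂+V₁)/(V₂−V₁) = (2061+929)/(2061−929) = 2.6413; √ = 1.6252.
x_cross = 2·32.4·1.6252 = 105.31 m.

105 m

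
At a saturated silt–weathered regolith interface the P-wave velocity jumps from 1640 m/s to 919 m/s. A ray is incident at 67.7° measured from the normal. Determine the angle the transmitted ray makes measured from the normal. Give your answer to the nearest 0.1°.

sin θ₁/V₁ = sin θ₂/V₂ ⇒ sin θ₂ = 919·sin 67.7°/1640 = 919·0.9252/1640 = 0.5185.
θ₂ = sin⁻¹(0.5185) = 31.23° (from vertical).

31.2°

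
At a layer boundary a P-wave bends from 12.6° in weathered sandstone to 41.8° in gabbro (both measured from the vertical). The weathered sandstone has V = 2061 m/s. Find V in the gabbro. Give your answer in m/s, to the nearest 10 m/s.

Snell's law: sin 12.6°/V₁ = sin 41.8°/V₂.
V₂ = V₁·sin 41.8°/sin 12.6° = 2061 × 3.0555 = 6297.35 m/s.

6300 m/s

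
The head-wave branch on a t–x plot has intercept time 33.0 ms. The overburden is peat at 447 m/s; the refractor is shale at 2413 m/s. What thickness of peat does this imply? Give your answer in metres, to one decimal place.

7.5 m

θ_c = arcsin(447/2413) = 10.68°; cos θ_c = 0.9827.
tᵢ = 2h cos θ_c/V₁ ⇒ h = tᵢ·V₁/(2 cos θ_c) = 0.033·447/(2·0.9827) = 7.51 m.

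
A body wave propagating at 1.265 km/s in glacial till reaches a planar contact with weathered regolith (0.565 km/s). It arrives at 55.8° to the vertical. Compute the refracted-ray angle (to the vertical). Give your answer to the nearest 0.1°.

21.7°

Snell's law: sin θ₂ = (V₂/V₁)·sin θ₁ = (0.565/1.265)·sin 55.8° = 0.3694.
θ₂ = arcsin 0.3694 = 21.68° from the normal.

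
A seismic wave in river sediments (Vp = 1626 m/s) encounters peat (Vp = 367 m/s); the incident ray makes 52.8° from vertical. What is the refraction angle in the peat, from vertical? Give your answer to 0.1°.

sin θ₁/V₁ = sin θ₂/V₂ ⇒ sin θ₂ = 367·sin 52.8°/1626 = 367·0.7965/1626 = 0.1798.
θ₂ = arcsin 0.1798 = 10.36° from the normal.

10.4°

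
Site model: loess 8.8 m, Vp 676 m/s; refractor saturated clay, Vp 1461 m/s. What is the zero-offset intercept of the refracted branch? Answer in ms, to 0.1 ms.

23.1 ms

tᵢ = 2h·√(V₂²−V₁²)/(V₁V₂).
√(V₂²−V₁²) = √(1461²−676²) = 1295.2 m/s.
tᵢ = 2·8.8·1295.2/(676·1461) = 0.02308 s.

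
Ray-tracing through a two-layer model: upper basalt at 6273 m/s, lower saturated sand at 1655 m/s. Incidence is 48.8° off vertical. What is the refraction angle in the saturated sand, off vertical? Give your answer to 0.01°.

sin θ₁/V₁ = sin θ₂/V₂ ⇒ sin θ₂ = 1655·sin 48.8°/6273 = 1655·0.7524/6273 = 0.1985.
θ₂ = sin⁻¹(0.1985) = 11.45° (from vertical).

11.45°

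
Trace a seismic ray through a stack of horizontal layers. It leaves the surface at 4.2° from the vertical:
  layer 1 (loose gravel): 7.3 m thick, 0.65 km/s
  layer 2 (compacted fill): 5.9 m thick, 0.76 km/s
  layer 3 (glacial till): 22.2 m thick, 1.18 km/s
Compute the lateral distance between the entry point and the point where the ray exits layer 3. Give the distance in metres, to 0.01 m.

Ray parameter p = sin 4.2° / 0.65 km/s = 1.1267e-01 s/km.
Layer 1: θ = 4.20°; offset = 7.3·tan 4.20° = 0.5361 m.
Layer 2: sin θ = p·0.76 = 0.0856 → θ = 4.91°; offset = 5.9·tan 4.91° = 0.5071 m.
Layer 3: sin θ = p·1.18 = 0.1330 → θ = 7.64°; offset = 22.2·tan 7.64° = 2.9781 m.
Total horizontal offset = 4.0212 m.

4.02 m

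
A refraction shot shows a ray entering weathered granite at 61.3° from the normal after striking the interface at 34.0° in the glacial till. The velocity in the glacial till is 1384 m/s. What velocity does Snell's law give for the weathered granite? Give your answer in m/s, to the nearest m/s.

2171 m/s

Snell's law: sin 34.0°/V₁ = sin 61.3°/V₂.
V₂ = V₁·sin 61.3°/sin 34.0° = 1384 × 1.5686 = 2170.93 m/s.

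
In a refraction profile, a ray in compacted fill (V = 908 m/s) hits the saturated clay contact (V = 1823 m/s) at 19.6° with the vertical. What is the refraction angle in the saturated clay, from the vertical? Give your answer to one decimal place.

42.3°

sin θ₁/V₁ = sin θ₂/V₂ ⇒ sin θ₂ = 1823·sin 19.6°/908 = 1823·0.3355/908 = 0.6735.
θ₂ = arcsin 0.6735 = 42.34° from the normal.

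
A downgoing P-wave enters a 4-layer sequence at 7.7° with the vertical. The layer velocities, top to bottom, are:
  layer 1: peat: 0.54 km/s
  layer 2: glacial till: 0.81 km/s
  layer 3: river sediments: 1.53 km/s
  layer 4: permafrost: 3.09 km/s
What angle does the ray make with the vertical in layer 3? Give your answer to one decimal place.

22.3°

Ray parameter p = sin 7.7° / 0.54 = 2.4812e-01 s/km.
sin θ_3 = p·V_3 = 2.4812e-01 × 1.53 = 0.3796.
θ_3 = arcsin 0.3796 = 22.31°.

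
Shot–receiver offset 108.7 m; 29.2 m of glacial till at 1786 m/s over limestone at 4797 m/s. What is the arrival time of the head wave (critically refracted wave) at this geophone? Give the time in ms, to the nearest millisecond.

53 ms

θ_c = arcsin(V₁/V₂) = arcsin(1786/4797) = 21.86°, cos θ_c = 0.9281.
Intercept time tᵢ = 2h cos θ_c / V₁ = 2·29.2·0.9281/1786 = 0.03035 s.
t = x/V₂ + tᵢ = 108.7/4797 + 0.03035 = 0.05301 s.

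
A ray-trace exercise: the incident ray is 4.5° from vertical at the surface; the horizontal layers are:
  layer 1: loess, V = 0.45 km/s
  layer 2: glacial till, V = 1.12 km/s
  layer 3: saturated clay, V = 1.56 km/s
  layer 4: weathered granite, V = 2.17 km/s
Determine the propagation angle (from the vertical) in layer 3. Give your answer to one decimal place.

15.8°

Snell's law across each interface conserves sin θ / V, so sin θ_3 = V_3·sin θ₁/V₁.
sin θ_3 = 1.56 × sin 4.5° / 0.45 = 0.2720.
θ_3 = arcsin 0.2720 = 15.78°.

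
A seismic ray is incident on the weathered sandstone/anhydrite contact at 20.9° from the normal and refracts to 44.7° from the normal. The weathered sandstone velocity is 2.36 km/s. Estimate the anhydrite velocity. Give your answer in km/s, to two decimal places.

4.65 km/s

sin 20.9° = 0.3567; sin 44.7° = 0.7034.
V₂ = V₁·(sin θ₂/sin θ₁) = 2.36·(0.7034/0.3567) = 4.65 km/s.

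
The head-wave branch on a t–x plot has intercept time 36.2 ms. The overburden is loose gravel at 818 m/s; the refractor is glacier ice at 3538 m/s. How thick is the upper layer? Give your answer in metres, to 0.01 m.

h = tᵢ·V₁·V₂ / (2·√(V₂²−V₁²)).
√(V₂²−V₁²) = √(3538² − 818²) = 3442.1 m/s.
h = 0.0362 s × 818 × 3538 / (2 × 3442.1) = 15.22 m.

15.22 m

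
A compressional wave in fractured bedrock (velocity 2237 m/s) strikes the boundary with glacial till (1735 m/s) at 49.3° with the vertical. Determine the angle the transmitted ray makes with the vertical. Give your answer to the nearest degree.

36°

Snell's law: sin θ₂ = (V₂/V₁)·sin θ₁ = (1735/2237)·sin 49.3° = 0.5880.
θ₂ = sin⁻¹(0.5880) = 36.02° (from vertical).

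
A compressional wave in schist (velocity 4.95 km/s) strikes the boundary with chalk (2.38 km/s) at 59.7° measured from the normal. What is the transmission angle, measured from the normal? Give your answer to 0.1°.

Snell's law: sin θ₂ = (V₂/V₁)·sin θ₁ = (2.38/4.95)·sin 59.7° = 0.4151.
θ₂ = arcsin 0.4151 = 24.53° from the normal.

24.5°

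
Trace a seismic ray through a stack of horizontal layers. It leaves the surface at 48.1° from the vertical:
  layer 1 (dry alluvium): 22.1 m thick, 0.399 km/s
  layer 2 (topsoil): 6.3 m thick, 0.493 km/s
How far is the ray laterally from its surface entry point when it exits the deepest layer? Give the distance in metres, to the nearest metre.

39 m

Ray parameter p = sin 48.1° / 0.399 km/s = 1.8654e+00 s/km.
Layer 1: θ = 48.10°; offset = 22.1·tan 48.10° = 24.631 m.
Layer 2: sin θ = p·0.493 = 0.9197 → θ = 66.88°; offset = 6.3·tan 66.88° = 14.754 m.
Summing the layer offsets gives 39.384 m.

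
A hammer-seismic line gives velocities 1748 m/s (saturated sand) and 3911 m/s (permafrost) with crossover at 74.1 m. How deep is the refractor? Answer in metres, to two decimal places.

22.91 m

x_cross = 2h·√((V₂+V₁)/(V₂−V₁)) → h = x_cross / (2·√((V₂+V₁)/(V₂−V₁))).
√((V₂+V₁)/(V₂−V₁)) = √((3911+1748)/(3911−1748)) = 1.6175.
h = 74.1 / (2·1.6175) = 22.91 m.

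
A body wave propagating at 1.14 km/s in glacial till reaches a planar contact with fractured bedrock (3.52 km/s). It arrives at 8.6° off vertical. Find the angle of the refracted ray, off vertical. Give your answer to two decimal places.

27.50°

sin θ₁/V₁ = sin θ₂/V₂ ⇒ sin θ₂ = 3.52·sin 8.6°/1.14 = 3.52·0.1495/1.14 = 0.4617.
θ₂ = sin⁻¹(0.4617) = 27.50° (from vertical).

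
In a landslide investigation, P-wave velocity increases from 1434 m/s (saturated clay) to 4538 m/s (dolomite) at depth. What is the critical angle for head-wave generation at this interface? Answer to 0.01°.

Critical incidence: sin θ_c = V₁/V₂ = 1434/4538 = 0.3160.
θ_c = arcsin 0.3160 = 18.42°.

18.42°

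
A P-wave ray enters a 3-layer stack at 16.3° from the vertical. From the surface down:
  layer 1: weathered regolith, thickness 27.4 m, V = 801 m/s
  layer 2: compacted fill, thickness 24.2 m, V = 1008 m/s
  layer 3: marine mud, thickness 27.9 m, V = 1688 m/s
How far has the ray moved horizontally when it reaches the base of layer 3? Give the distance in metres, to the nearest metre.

Apply Snell's law at each interface; in layer i the horizontal offset is hᵢ·tan θᵢ.
Layer 1: θ = 16.30°; offset = 27.4·tan 16.30° = 8.012 m.
Layer 2: sin θ = 1008·sin 16.3°/801 = 0.3532, θ = 20.68°; offset = 24.2·tan 20.68° = 9.136 m.
Layer 3: sin θ = 1688·sin 16.3°/801 = 0.5915, θ = 36.26°; offset = 27.9·tan 36.26° = 20.466 m.
Summing the layer offsets gives 37.614 m.

38 m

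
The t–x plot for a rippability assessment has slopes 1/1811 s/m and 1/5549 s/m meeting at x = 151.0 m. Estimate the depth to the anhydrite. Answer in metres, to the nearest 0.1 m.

53.8 m

h = (x_cross/2)·√((V₂−V₁)/(V₂+V₁)).
(V₂−V₁)/(V₂+V₁) = (5549−1811)/(5549+1811) = 0.5079; √ = 0.7127.
h = (151.0/2)·0.7127 = 53.81 m.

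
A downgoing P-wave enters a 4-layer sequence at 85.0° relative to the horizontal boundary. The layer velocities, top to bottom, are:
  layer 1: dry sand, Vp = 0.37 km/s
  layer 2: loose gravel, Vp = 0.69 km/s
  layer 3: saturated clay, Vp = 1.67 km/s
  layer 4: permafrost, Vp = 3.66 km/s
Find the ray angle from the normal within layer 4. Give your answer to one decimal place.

59.6°

From the normal: θ₁ = 90° − 85.0° = 5.0°.
Ray parameter p = sin 5.0° / 0.37 = 2.3556e-01 s/km.
sin θ_4 = p·V_4 = 2.3556e-01 × 3.66 = 0.8621.
θ_4 = 59.56° from the vertical.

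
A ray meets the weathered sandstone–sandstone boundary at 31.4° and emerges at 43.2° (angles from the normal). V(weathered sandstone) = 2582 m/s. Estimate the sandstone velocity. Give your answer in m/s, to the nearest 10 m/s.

sin 31.4° = 0.5210; sin 43.2° = 0.6845.
V₂ = V₁·(sin θ₂/sin θ₁) = 2582·(0.6845/0.5210) = 3392.45 m/s.

3390 m/s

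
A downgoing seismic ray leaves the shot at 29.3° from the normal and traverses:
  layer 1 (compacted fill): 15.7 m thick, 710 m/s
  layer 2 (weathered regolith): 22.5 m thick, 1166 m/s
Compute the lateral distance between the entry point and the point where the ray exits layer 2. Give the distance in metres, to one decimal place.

39.2 m

Ray parameter p = sin 29.3° / 710 m/s = 6.8927e-04 s/m.
Layer 1: θ = 29.30°; offset = 15.7·tan 29.30° = 8.810 m.
Layer 2: sin θ = p·1166 = 0.8037 → θ = 53.48°; offset = 22.5·tan 53.48° = 30.389 m.
Summing the layer offsets gives 39.200 m.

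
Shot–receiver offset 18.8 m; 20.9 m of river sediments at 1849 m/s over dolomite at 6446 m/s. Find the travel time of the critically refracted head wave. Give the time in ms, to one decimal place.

24.6 ms

θ_c = arcsin(V₁/V₂) = arcsin(1849/6446) = 16.67°, cos θ_c = 0.9580.
Intercept time tᵢ = 2h cos θ_c / V₁ = 2·20.9·0.9580/1849 = 0.02166 s.
t = x/V₂ + tᵢ = 18.8/6446 + 0.02166 = 0.02457 s.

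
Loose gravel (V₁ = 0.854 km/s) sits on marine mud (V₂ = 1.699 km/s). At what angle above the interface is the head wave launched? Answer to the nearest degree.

At critical incidence the refracted ray runs along the interface (θ₂ = 90°), so sin θ_c = V₁/V₂.
θ_c = arcsin(0.854/1.699) = arcsin 0.5026 = 30.18°.
Measured from the interface: 90° − 30.18° = 59.82°.

60°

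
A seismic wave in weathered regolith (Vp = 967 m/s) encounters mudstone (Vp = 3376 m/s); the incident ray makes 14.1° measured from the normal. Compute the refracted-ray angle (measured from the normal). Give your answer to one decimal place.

Snell's law: sin θ₂ = (V₂/V₁)·sin θ₁ = (3376/967)·sin 14.1° = 0.8505.
θ₂ = sin⁻¹(0.8505) = 58.27° (from vertical).

58.3°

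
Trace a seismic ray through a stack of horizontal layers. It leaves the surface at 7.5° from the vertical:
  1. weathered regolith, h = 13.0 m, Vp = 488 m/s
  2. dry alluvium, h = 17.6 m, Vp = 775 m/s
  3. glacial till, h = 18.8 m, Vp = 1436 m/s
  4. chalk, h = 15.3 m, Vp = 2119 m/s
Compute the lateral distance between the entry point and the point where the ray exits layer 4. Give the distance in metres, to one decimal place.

Apply Snell's law at each interface; in layer i the horizontal offset is hᵢ·tan θᵢ.
Layer 1: θ = 7.50°; offset = 13.0·tan 7.50° = 1.711 m.
Layer 2: sin θ = 775·sin 7.5°/488 = 0.2073, θ = 11.96°; offset = 17.6·tan 11.96° = 3.729 m.
Layer 3: sin θ = 1436·sin 7.5°/488 = 0.3841, θ = 22.59°; offset = 18.8·tan 22.59° = 7.821 m.
Layer 4: sin θ = 2119·sin 7.5°/488 = 0.5668, θ = 34.53°; offset = 15.3·tan 34.53° = 10.525 m.
Summing the layer offsets gives 23.787 m.

23.8 m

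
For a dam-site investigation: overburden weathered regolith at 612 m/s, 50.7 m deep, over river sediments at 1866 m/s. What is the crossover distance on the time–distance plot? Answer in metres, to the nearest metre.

x_cross = 2h·√((V₂+V₁)/(V₂−V₁)).
(V₂+V₁)/(V₂−V₁) = (1866+612)/(1866−612) = 1.9761; √ = 1.4057.
x_cross = 2·50.7·1.4057 = 142.54 m.

143 m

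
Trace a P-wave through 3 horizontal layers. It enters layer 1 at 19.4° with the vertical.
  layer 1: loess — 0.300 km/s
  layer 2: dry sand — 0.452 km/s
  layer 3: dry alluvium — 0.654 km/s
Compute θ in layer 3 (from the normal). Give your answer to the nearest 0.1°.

Ray parameter p = sin 19.4° / 0.300 = 1.1072e+00 s/km.
sin θ_3 = p·V_3 = 1.1072e+00 × 0.654 = 0.7241.
θ_3 = 46.39° from the vertical.

46.4°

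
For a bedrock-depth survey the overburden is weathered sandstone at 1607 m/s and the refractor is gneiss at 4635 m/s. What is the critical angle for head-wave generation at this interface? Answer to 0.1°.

20.3°

Critical incidence: sin θ_c = V₁/V₂ = 1607/4635 = 0.3467.
θ_c = arcsin 0.3467 = 20.29°.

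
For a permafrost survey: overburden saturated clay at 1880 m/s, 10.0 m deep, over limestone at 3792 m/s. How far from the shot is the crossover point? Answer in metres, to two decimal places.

θ_c = arcsin(1880/3792) = 29.72°, so cos θ_c = 0.8684 and tᵢ = 2h cos θ_c/V₁ = 0.0092 s.
At crossover x/V₁ = x/V₂ + tᵢ ⇒ x = tᵢ/(1/V₁ − 1/V₂) = 0.00924/(5.3191e-04 − 2.6371e-04) = 34.45 m.

34.45 m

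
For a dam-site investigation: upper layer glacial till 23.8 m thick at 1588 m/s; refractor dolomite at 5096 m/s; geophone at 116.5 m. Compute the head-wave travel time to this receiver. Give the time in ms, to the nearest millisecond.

51 ms

θ_c = arcsin(V₁/V₂) = arcsin(1588/5096) = 18.16°, cos θ_c = 0.9502.
Intercept time tᵢ = 2h cos θ_c / V₁ = 2·23.8·0.9502/1588 = 0.02848 s.
t = x/V₂ + tᵢ = 116.5/5096 + 0.02848 = 0.05134 s.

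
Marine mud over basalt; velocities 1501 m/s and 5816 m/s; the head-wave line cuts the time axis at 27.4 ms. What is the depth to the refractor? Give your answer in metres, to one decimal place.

21.3 m

h = tᵢ·V₁·V₂ / (2·√(V₂²−V₁²)).
√(V₂²−V₁²) = √(5816² − 1501²) = 5619.0 m/s.
h = 0.0274 s × 1501 × 5816 / (2 × 5619.0) = 21.28 m.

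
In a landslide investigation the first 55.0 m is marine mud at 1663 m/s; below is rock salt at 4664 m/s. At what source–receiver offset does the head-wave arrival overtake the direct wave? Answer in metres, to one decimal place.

159.7 m

θ_c = arcsin(1663/4664) = 20.89°, so cos θ_c = 0.9343 and tᵢ = 2h cos θ_c/V₁ = 0.0618 s.
At crossover x/V₁ = x/V₂ + tᵢ ⇒ x = tᵢ/(1/V₁ − 1/V₂) = 0.06180/(6.0132e-04 − 2.1441e-04) = 159.72 m.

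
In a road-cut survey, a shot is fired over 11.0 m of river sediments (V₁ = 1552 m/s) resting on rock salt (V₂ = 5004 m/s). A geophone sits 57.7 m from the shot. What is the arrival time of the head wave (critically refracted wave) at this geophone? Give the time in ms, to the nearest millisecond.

25 ms

θ_c = arcsin(V₁/V₂) = arcsin(1552/5004) = 18.07°, cos θ_c = 0.9507.
Intercept time tᵢ = 2h cos θ_c / V₁ = 2·11.0·0.9507/1552 = 0.01348 s.
t = x/V₂ + tᵢ = 57.7/5004 + 0.01348 = 0.02501 s.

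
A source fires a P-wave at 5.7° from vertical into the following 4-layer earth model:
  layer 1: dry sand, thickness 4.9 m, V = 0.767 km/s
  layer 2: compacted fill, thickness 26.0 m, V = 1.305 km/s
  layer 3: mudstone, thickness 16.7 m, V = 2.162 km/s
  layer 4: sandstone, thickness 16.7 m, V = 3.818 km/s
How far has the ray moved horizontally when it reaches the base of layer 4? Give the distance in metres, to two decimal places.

19.32 m

p = sin θ₁/V₁ = sin 5.7°/0.767 = 1.2949e-01 s/km is conserved through the stack.
Layer 1: θ = 5.70°; offset = 4.9·tan 5.70° = 0.4891 m.
Layer 2: sin θ = p·1.305 = 0.1690 → θ = 9.73°; offset = 26.0·tan 9.73° = 4.4577 m.
Layer 3: sin θ = p·2.162 = 0.2800 → θ = 16.26°; offset = 16.7·tan 16.26° = 4.8701 m.
Layer 4: sin θ = p·3.818 = 0.4944 → θ = 29.63°; offset = 16.7·tan 29.63° = 9.4985 m.
Summing the layer offsets gives 19.3154 m.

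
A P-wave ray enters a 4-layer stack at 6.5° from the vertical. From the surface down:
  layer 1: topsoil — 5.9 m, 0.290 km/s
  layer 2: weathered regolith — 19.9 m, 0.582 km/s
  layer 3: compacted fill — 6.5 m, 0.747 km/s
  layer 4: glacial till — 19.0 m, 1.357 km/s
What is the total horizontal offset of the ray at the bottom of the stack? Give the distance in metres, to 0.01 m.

Apply Snell's law at each interface; in layer i the horizontal offset is hᵢ·tan θᵢ.
Layer 1: θ = 6.50°; offset = 5.9·tan 6.50° = 0.6722 m.
Layer 2: sin θ = 0.582·sin 6.5°/0.290 = 0.2272, θ = 13.13°; offset = 19.9·tan 13.13° = 4.6424 m.
Layer 3: sin θ = 0.747·sin 6.5°/0.290 = 0.2916, θ = 16.95°; offset = 6.5·tan 16.95° = 1.9815 m.
Layer 4: sin θ = 1.357·sin 6.5°/0.290 = 0.5297, θ = 31.99°; offset = 19.0·tan 31.99° = 11.8661 m.
Total horizontal offset = 19.1622 m.

19.16 m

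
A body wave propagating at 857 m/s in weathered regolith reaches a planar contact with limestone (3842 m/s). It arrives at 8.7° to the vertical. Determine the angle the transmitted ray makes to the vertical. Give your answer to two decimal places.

sin θ₁/V₁ = sin θ₂/V₂ ⇒ sin θ₂ = 3842·sin 8.7°/857 = 3842·0.1513/857 = 0.6781.
θ₂ = sin⁻¹(0.6781) = 42.70° (from vertical).

42.70°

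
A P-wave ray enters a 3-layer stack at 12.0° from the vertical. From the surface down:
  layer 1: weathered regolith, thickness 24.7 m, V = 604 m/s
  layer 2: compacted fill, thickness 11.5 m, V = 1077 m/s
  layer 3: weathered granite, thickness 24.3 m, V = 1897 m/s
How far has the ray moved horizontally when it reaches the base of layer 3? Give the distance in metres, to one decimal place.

Ray parameter p = sin 12.0° / 604 m/s = 3.4422e-04 s/m.
Layer 1: θ = 12.00°; offset = 24.7·tan 12.00° = 5.250 m.
Layer 2: sin θ = p·1077 = 0.3707 → θ = 21.76°; offset = 11.5·tan 21.76° = 4.591 m.
Layer 3: sin θ = p·1897 = 0.6530 → θ = 40.77°; offset = 24.3·tan 40.77° = 20.951 m.
Total horizontal offset = 30.792 m.

30.8 m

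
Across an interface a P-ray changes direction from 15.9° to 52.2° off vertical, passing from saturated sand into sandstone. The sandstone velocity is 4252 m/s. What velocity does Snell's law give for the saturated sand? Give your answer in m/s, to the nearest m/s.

Snell's law: sin 15.9°/V₁ = sin 52.2°/V₂.
V₁ = V₂·sin 15.9°/sin 52.2° = 4252 × 0.3467 = 1474.24 m/s.

1474 m/s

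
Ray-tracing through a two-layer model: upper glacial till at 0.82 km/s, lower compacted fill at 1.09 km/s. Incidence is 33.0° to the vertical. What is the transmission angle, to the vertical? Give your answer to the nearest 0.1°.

Snell's law: sin θ₂ = (V₂/V₁)·sin θ₁ = (1.09/0.82)·sin 33.0° = 0.7240.
θ₂ = arcsin 0.7240 = 46.38° from the normal.

46.4°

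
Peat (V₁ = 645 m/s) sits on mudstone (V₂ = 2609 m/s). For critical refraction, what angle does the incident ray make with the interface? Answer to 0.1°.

75.7°

At critical incidence the refracted ray runs along the interface (θ₂ = 90°), so sin θ_c = V₁/V₂.
θ_c = arcsin(645/2609) = arcsin 0.2472 = 14.31°.
Measured from the interface: 90° − 14.31° = 75.69°.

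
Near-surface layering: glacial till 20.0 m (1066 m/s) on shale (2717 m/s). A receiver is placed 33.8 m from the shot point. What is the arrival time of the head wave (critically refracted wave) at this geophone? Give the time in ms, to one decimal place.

t = x/V₂ + 2h·√(V₂²−V₁²)/(V₁V₂).
√(V₂²−V₁²) = √(2717²−1066²) = 2499.1 m/s; delay term = 2·20.0·2499.1/(1066·2717) = 0.03451 s.
t = 33.8/2717 + 0.03451 = 0.04695 s.

47.0 ms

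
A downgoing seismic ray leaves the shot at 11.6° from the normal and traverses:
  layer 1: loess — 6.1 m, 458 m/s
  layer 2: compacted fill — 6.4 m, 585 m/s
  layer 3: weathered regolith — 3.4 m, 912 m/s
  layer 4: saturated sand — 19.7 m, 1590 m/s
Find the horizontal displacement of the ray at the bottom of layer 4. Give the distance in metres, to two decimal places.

23.64 m

Ray parameter p = sin 11.6° / 458 m/s = 4.3903e-04 s/m.
Layer 1: θ = 11.60°; offset = 6.1·tan 11.60° = 1.2522 m.
Layer 2: sin θ = p·585 = 0.2568 → θ = 14.88°; offset = 6.4·tan 14.88° = 1.7008 m.
Layer 3: sin θ = p·912 = 0.4004 → θ = 23.60°; offset = 3.4·tan 23.60° = 1.4856 m.
Layer 4: sin θ = p·1590 = 0.6981 → θ = 44.27°; offset = 19.7·tan 44.27° = 19.2056 m.
Σ offsets = 23.6442 m.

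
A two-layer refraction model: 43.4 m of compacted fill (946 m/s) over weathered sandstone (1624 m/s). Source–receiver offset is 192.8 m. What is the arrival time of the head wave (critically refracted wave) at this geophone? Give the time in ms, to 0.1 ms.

θ_c = arcsin(V₁/V₂) = arcsin(946/1624) = 35.63°, cos θ_c = 0.8128.
Intercept time tᵢ = 2h cos θ_c / V₁ = 2·43.4·0.8128/946 = 0.07458 s.
t = x/V₂ + tᵢ = 192.8/1624 + 0.07458 = 0.19330 s.

193.3 ms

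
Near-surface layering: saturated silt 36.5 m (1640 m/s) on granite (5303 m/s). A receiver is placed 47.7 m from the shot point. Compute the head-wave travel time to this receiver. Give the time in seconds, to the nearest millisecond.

θ_c = arcsin(V₁/V₂) = arcsin(1640/5303) = 18.01°, cos θ_c = 0.9510.
Intercept time tᵢ = 2h cos θ_c / V₁ = 2·36.5·0.9510/1640 = 0.04233 s.
t = x/V₂ + tᵢ = 47.7/5303 + 0.04233 = 0.05133 s.

0.051 s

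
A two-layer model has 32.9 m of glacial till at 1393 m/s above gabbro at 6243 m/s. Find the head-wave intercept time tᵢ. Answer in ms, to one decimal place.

tᵢ = 2h·√(V₂²−V₁²)/(V₁V₂).
√(V₂²−V₁²) = √(6243²−1393²) = 6085.6 m/s.
tᵢ = 2·32.9·6085.6/(1393·6243) = 0.04605 s.

46.0 ms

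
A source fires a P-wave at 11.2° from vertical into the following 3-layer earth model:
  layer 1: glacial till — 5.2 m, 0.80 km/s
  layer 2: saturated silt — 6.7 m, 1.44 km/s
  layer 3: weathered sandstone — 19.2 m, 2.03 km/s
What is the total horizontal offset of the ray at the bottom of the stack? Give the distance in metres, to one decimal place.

Apply Snell's law at each interface; in layer i the horizontal offset is hᵢ·tan θᵢ.
Layer 1: θ = 11.20°; offset = 5.2·tan 11.20° = 1.030 m.
Layer 2: sin θ = 1.44·sin 11.2°/0.80 = 0.3496, θ = 20.46°; offset = 6.7·tan 20.46° = 2.500 m.
Layer 3: sin θ = 2.03·sin 11.2°/0.80 = 0.4929, θ = 29.53°; offset = 19.2·tan 29.53° = 10.876 m.
Summing the layer offsets gives 14.406 m.

14.4 m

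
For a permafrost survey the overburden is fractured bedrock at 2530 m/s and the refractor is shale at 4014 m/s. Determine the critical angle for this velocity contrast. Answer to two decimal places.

39.07°

At critical incidence the refracted ray runs along the interface (θ₂ = 90°), so sin θ_c = V₁/V₂.
θ_c = arcsin(2530/4014) = arcsin 0.6303 = 39.07°.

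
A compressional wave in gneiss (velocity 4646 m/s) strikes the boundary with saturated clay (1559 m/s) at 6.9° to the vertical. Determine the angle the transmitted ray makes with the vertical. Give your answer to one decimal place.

2.3°

Snell's law: sin θ₂ = (V₂/V₁)·sin θ₁ = (1559/4646)·sin 6.9° = 0.0403.
θ₂ = arcsin 0.0403 = 2.31° from the normal.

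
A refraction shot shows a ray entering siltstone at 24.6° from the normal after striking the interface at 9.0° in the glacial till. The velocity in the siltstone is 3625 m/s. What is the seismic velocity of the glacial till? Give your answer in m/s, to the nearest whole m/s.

sin 9.0° = 0.1564; sin 24.6° = 0.4163.
V₁ = V₂·(sin θ₁/sin θ₂) = 3625·(0.1564/0.4163) = 1362.24 m/s.

1362 m/s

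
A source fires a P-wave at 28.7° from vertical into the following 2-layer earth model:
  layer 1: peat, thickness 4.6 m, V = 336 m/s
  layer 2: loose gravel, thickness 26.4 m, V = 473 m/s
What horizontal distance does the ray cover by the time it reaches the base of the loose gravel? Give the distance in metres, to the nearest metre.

27 m

Ray parameter p = sin 28.7° / 336 m/s = 1.4292e-03 s/m.
Layer 1: θ = 28.70°; offset = 4.6·tan 28.70° = 2.518 m.
Layer 2: sin θ = p·473 = 0.6760 → θ = 42.53°; offset = 26.4·tan 42.53° = 24.220 m.
Summing the layer offsets gives 26.738 m.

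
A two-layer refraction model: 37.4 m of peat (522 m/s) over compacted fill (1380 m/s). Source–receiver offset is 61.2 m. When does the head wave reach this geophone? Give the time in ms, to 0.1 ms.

177.0 ms

t = x/V₂ + 2h·√(V₂²−V₁²)/(V₁V₂).
√(V₂²−V₁²) = √(1380²−522²) = 1277.5 m/s; delay term = 2·37.4·1277.5/(522·1380) = 0.13265 s.
t = 61.2/1380 + 0.13265 = 0.17700 s.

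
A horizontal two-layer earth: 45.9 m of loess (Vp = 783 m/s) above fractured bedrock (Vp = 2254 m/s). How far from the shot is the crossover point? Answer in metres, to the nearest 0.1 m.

θ_c = arcsin(783/2254) = 20.33°, so cos θ_c = 0.9377 and tᵢ = 2h cos θ_c/V₁ = 0.1099 s.
At crossover x/V₁ = x/V₂ + tᵢ ⇒ x = tᵢ/(1/V₁ − 1/V₂) = 0.10994/(1.2771e-03 − 4.4366e-04) = 131.90 m.

131.9 m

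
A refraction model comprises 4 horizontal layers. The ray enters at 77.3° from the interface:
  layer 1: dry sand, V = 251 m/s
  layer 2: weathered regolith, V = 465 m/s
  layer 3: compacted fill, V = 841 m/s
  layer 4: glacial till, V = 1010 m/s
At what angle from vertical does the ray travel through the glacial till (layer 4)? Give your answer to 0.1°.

From the normal: θ₁ = 90° − 77.3° = 12.7°.
Snell's law across each interface conserves sin θ / V, so sin θ_4 = V_4·sin θ₁/V₁.
sin θ_4 = 1010 × sin 12.7° / 251 = 0.8846.
θ_4 = arcsin 0.8846 = 62.21°.

62.2°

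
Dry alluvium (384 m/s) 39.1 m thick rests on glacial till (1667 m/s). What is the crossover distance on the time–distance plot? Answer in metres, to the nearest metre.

θ_c = arcsin(384/1667) = 13.32°, so cos θ_c = 0.9731 and tᵢ = 2h cos θ_c/V₁ = 0.1982 s.
At crossover x/V₁ = x/V₂ + tᵢ ⇒ x = tᵢ/(1/V₁ − 1/V₂) = 0.19817/(2.6042e-03 − 5.9988e-04) = 98.87 m.

99 m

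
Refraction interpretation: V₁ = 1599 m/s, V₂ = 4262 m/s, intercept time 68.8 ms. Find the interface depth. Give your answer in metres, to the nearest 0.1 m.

θ_c = arcsin(1599/4262) = 22.04°; cos θ_c = 0.9270.
tᵢ = 2h cos θ_c/V₁ ⇒ h = tᵢ·V₁/(2 cos θ_c) = 0.0688·1599/(2·0.9270) = 59.34 m.

59.3 m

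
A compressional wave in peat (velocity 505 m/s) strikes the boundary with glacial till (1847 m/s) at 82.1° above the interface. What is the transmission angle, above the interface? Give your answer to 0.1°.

Convert to the normal: θ₁ = 90° − 82.1° = 7.9°.
Snell's law: sin θ₂ = (V₂/V₁)·sin θ₁ = (1847/505)·sin 7.9° = 0.5027.
θ₂ = arcsin 0.5027 = 30.18° from the normal.
From the interface: 90° − 30.18° = 59.82°.

59.8°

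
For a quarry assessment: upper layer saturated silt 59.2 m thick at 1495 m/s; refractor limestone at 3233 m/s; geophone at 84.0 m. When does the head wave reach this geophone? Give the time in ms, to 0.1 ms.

θ_c = arcsin(V₁/V₂) = arcsin(1495/3233) = 27.54°, cos θ_c = 0.8867.
Intercept time tᵢ = 2h cos θ_c / V₁ = 2·59.2·0.8867/1495 = 0.07022 s.
t = x/V₂ + tᵢ = 84.0/3233 + 0.07022 = 0.09620 s.

96.2 ms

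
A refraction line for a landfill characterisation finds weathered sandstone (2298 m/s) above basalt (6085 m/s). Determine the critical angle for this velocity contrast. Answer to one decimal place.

22.2°

At critical incidence the refracted ray runs along the interface (θ₂ = 90°), so sin θ_c = V₁/V₂.
θ_c = arcsin(2298/6085) = arcsin 0.3776 = 22.19°.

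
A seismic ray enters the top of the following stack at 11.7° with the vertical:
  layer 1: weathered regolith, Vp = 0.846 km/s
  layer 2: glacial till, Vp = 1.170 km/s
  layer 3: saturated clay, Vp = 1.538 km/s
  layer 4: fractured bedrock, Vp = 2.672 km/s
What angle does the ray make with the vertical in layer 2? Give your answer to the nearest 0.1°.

Snell's law across each interface conserves sin θ / V, so sin θ_2 = V_2·sin θ₁/V₁.
sin θ_2 = 1.170 × sin 11.7° / 0.846 = 0.2805.
θ_2 = arcsin 0.2805 = 16.29°.

16.3°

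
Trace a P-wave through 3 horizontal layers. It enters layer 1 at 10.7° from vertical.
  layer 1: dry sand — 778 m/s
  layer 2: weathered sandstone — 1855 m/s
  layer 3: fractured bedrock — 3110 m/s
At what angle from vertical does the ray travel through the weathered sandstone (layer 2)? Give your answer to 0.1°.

26.3°

Ray parameter p = sin 10.7° / 778 = 2.3865e-04 s/m.
sin θ_2 = p·V_2 = 2.3865e-04 × 1855 = 0.4427.
θ_2 = arcsin 0.4427 = 26.28°.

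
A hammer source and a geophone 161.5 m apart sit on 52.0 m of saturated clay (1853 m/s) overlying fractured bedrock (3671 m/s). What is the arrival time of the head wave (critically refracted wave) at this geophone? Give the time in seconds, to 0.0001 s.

0.0924 s

t = x/V₂ + 2h·√(V₂²−V₁²)/(V₁V₂).
√(V₂²−V₁²) = √(3671²−1853²) = 3169.0 m/s; delay term = 2·52.0·3169.0/(1853·3671) = 0.04845 s.
t = 161.5/3671 + 0.04845 = 0.09244 s.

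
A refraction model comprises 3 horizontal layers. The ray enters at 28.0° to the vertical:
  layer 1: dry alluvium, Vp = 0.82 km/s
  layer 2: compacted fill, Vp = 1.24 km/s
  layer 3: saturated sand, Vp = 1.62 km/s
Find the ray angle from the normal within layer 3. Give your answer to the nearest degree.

Snell's law across each interface conserves sin θ / V, so sin θ_3 = V_3·sin θ₁/V₁.
sin θ_3 = 1.62 × sin 28.0° / 0.82 = 0.9275.
θ_3 = arcsin 0.9275 = 68.05°.

68°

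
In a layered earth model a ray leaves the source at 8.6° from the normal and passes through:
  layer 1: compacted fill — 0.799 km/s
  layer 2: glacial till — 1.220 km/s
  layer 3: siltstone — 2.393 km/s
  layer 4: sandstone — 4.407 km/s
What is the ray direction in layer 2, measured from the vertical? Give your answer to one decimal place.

13.2°

Ray parameter p = sin 8.6° / 0.799 = 1.8715e-01 s/km.
sin θ_2 = p·V_2 = 1.8715e-01 × 1.220 = 0.2283.
θ_2 = arcsin 0.2283 = 13.20°.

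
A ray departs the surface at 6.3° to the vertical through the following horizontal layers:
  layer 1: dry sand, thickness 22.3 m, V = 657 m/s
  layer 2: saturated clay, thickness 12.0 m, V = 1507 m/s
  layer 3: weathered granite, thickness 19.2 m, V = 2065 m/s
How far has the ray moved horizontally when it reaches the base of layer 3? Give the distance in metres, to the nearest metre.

13 m

Apply Snell's law at each interface; in layer i the horizontal offset is hᵢ·tan θᵢ.
Layer 1: θ = 6.30°; offset = 22.3·tan 6.30° = 2.462 m.
Layer 2: sin θ = 1507·sin 6.3°/657 = 0.2517, θ = 14.58°; offset = 12.0·tan 14.58° = 3.121 m.
Layer 3: sin θ = 2065·sin 6.3°/657 = 0.3449, θ = 20.18°; offset = 19.2·tan 20.18° = 7.055 m.
Summing the layer offsets gives 12.638 m.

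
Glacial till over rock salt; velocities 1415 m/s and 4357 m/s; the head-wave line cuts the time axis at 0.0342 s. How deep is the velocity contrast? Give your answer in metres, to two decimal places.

25.58 m

θ_c = arcsin(1415/4357) = 18.95°; cos θ_c = 0.9458.
tᵢ = 2h cos θ_c/V₁ ⇒ h = tᵢ·V₁/(2 cos θ_c) = 0.0342·1415/(2·0.9458) = 25.58 m.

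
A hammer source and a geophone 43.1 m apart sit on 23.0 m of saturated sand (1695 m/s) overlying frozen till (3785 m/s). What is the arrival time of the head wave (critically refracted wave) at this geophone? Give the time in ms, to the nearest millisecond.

θ_c = arcsin(V₁/V₂) = arcsin(1695/3785) = 26.60°, cos θ_c = 0.8941.
Intercept time tᵢ = 2h cos θ_c / V₁ = 2·23.0·0.8941/1695 = 0.02427 s.
t = x/V₂ + tᵢ = 43.1/3785 + 0.02427 = 0.03565 s.

36 ms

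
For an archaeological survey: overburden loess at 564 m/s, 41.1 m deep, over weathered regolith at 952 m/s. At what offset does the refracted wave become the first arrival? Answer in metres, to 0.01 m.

162.48 m

x_cross = 2h·√((V₂+V₁)/(V₂−V₁)).
(V₂+V₁)/(V₂−V₁) = (952+564)/(952−564) = 3.9072; √ = 1.9767.
x_cross = 2·41.1·1.9767 = 162.48 m.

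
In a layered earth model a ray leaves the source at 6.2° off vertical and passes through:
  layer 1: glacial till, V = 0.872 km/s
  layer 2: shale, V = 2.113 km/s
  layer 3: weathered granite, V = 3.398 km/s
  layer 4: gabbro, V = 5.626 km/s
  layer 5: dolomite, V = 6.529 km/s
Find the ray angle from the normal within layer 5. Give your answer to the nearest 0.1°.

54.0°

Ray parameter p = sin 6.2° / 0.872 = 1.2385e-01 s/km.
sin θ_5 = p·V_5 = 1.2385e-01 × 6.529 = 0.8086.
θ_5 = arcsin 0.8086 = 53.96°.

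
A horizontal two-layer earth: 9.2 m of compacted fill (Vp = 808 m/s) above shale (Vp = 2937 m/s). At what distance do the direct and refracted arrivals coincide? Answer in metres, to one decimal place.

θ_c = arcsin(808/2937) = 15.97°, so cos θ_c = 0.9614 and tᵢ = 2h cos θ_c/V₁ = 0.0219 s.
At crossover x/V₁ = x/V₂ + tᵢ ⇒ x = tᵢ/(1/V₁ − 1/V₂) = 0.02189/(1.2376e-03 − 3.4048e-04) = 24.40 m.

24.4 m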